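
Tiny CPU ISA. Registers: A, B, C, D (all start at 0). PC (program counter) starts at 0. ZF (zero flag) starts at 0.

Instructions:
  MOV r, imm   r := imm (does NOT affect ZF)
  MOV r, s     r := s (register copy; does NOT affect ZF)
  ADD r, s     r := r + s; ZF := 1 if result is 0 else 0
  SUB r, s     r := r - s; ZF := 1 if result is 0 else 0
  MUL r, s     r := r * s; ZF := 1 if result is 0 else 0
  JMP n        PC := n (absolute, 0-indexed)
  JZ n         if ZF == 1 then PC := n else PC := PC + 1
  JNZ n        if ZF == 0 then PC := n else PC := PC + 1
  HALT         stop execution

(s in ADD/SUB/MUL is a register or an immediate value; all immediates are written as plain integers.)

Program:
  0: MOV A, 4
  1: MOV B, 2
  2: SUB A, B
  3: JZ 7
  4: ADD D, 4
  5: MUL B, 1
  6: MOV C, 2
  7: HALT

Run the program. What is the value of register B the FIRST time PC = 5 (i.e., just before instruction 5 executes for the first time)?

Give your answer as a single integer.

Step 1: PC=0 exec 'MOV A, 4'. After: A=4 B=0 C=0 D=0 ZF=0 PC=1
Step 2: PC=1 exec 'MOV B, 2'. After: A=4 B=2 C=0 D=0 ZF=0 PC=2
Step 3: PC=2 exec 'SUB A, B'. After: A=2 B=2 C=0 D=0 ZF=0 PC=3
Step 4: PC=3 exec 'JZ 7'. After: A=2 B=2 C=0 D=0 ZF=0 PC=4
Step 5: PC=4 exec 'ADD D, 4'. After: A=2 B=2 C=0 D=4 ZF=0 PC=5
First time PC=5: B=2

2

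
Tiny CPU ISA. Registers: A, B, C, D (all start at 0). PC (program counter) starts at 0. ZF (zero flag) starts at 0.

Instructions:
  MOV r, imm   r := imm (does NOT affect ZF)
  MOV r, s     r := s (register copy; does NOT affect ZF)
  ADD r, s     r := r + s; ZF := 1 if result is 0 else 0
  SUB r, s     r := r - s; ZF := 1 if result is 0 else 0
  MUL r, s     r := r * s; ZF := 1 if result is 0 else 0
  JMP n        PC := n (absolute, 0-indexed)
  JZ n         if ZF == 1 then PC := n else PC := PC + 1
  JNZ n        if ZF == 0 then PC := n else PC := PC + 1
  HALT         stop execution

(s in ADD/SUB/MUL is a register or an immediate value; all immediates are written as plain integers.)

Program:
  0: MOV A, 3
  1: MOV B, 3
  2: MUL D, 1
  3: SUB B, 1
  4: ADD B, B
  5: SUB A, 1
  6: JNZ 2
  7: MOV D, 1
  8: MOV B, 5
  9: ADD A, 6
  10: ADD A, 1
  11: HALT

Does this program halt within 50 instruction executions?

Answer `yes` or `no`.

Step 1: PC=0 exec 'MOV A, 3'. After: A=3 B=0 C=0 D=0 ZF=0 PC=1
Step 2: PC=1 exec 'MOV B, 3'. After: A=3 B=3 C=0 D=0 ZF=0 PC=2
Step 3: PC=2 exec 'MUL D, 1'. After: A=3 B=3 C=0 D=0 ZF=1 PC=3
Step 4: PC=3 exec 'SUB B, 1'. After: A=3 B=2 C=0 D=0 ZF=0 PC=4
Step 5: PC=4 exec 'ADD B, B'. After: A=3 B=4 C=0 D=0 ZF=0 PC=5
Step 6: PC=5 exec 'SUB A, 1'. After: A=2 B=4 C=0 D=0 ZF=0 PC=6
Step 7: PC=6 exec 'JNZ 2'. After: A=2 B=4 C=0 D=0 ZF=0 PC=2
Step 8: PC=2 exec 'MUL D, 1'. After: A=2 B=4 C=0 D=0 ZF=1 PC=3
Step 9: PC=3 exec 'SUB B, 1'. After: A=2 B=3 C=0 D=0 ZF=0 PC=4
Step 10: PC=4 exec 'ADD B, B'. After: A=2 B=6 C=0 D=0 ZF=0 PC=5
Step 11: PC=5 exec 'SUB A, 1'. After: A=1 B=6 C=0 D=0 ZF=0 PC=6
Step 12: PC=6 exec 'JNZ 2'. After: A=1 B=6 C=0 D=0 ZF=0 PC=2
Step 13: PC=2 exec 'MUL D, 1'. After: A=1 B=6 C=0 D=0 ZF=1 PC=3
Step 14: PC=3 exec 'SUB B, 1'. After: A=1 B=5 C=0 D=0 ZF=0 PC=4
Step 15: PC=4 exec 'ADD B, B'. After: A=1 B=10 C=0 D=0 ZF=0 PC=5
Step 16: PC=5 exec 'SUB A, 1'. After: A=0 B=10 C=0 D=0 ZF=1 PC=6
Step 17: PC=6 exec 'JNZ 2'. After: A=0 B=10 C=0 D=0 ZF=1 PC=7
Step 18: PC=7 exec 'MOV D, 1'. After: A=0 B=10 C=0 D=1 ZF=1 PC=8
Step 19: PC=8 exec 'MOV B, 5'. After: A=0 B=5 C=0 D=1 ZF=1 PC=9
Step 20: PC=9 exec 'ADD A, 6'. After: A=6 B=5 C=0 D=1 ZF=0 PC=10
Step 21: PC=10 exec 'ADD A, 1'. After: A=7 B=5 C=0 D=1 ZF=0 PC=11
Step 22: PC=11 exec 'HALT'. After: A=7 B=5 C=0 D=1 ZF=0 PC=11 HALTED

Answer: yes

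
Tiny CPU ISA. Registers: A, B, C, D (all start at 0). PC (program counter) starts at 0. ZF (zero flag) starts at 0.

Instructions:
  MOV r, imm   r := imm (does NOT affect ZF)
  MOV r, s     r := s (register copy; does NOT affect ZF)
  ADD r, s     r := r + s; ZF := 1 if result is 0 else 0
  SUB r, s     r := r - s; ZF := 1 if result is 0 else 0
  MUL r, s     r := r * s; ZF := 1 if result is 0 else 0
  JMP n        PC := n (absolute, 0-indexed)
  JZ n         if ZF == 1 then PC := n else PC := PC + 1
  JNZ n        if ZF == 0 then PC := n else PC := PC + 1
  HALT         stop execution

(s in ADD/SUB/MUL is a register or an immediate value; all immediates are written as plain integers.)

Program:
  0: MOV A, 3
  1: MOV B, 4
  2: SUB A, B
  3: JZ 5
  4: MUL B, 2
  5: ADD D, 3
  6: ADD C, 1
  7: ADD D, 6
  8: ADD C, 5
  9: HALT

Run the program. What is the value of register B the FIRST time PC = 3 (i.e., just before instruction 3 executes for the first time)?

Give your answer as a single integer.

Step 1: PC=0 exec 'MOV A, 3'. After: A=3 B=0 C=0 D=0 ZF=0 PC=1
Step 2: PC=1 exec 'MOV B, 4'. After: A=3 B=4 C=0 D=0 ZF=0 PC=2
Step 3: PC=2 exec 'SUB A, B'. After: A=-1 B=4 C=0 D=0 ZF=0 PC=3
First time PC=3: B=4

4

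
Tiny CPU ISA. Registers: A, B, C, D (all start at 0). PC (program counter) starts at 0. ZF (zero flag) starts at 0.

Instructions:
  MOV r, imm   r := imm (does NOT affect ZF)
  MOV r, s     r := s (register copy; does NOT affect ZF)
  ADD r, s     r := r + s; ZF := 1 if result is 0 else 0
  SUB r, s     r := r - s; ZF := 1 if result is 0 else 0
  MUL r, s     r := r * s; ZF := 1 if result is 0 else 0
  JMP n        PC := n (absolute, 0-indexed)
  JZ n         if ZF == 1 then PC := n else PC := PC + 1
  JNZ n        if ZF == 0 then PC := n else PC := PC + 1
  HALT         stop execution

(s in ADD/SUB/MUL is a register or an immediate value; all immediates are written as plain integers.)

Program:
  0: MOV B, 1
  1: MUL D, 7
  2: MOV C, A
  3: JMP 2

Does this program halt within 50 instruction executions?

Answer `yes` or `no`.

Step 1: PC=0 exec 'MOV B, 1'. After: A=0 B=1 C=0 D=0 ZF=0 PC=1
Step 2: PC=1 exec 'MUL D, 7'. After: A=0 B=1 C=0 D=0 ZF=1 PC=2
Step 3: PC=2 exec 'MOV C, A'. After: A=0 B=1 C=0 D=0 ZF=1 PC=3
Step 4: PC=3 exec 'JMP 2'. After: A=0 B=1 C=0 D=0 ZF=1 PC=2
State after step 4 equals state after step 2: the program is in a cycle of length 2 and will never halt.

Answer: no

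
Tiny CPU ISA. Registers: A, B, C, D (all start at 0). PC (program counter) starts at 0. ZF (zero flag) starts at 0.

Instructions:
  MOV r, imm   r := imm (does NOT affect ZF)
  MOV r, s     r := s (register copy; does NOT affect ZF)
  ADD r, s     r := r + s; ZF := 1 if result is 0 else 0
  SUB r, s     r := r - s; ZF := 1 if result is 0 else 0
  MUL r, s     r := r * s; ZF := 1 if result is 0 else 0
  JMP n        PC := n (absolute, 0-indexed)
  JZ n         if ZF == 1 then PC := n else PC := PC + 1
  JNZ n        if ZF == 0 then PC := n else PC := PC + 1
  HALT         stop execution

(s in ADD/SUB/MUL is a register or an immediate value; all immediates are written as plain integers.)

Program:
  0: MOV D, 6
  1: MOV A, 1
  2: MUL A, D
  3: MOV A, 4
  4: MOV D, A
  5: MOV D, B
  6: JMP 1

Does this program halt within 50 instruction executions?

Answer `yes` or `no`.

Step 1: PC=0 exec 'MOV D, 6'. After: A=0 B=0 C=0 D=6 ZF=0 PC=1
Step 2: PC=1 exec 'MOV A, 1'. After: A=1 B=0 C=0 D=6 ZF=0 PC=2
Step 3: PC=2 exec 'MUL A, D'. After: A=6 B=0 C=0 D=6 ZF=0 PC=3
Step 4: PC=3 exec 'MOV A, 4'. After: A=4 B=0 C=0 D=6 ZF=0 PC=4
Step 5: PC=4 exec 'MOV D, A'. After: A=4 B=0 C=0 D=4 ZF=0 PC=5
Step 6: PC=5 exec 'MOV D, B'. After: A=4 B=0 C=0 D=0 ZF=0 PC=6
Step 7: PC=6 exec 'JMP 1'. After: A=4 B=0 C=0 D=0 ZF=0 PC=1
Step 8: PC=1 exec 'MOV A, 1'. After: A=1 B=0 C=0 D=0 ZF=0 PC=2
Step 9: PC=2 exec 'MUL A, D'. After: A=0 B=0 C=0 D=0 ZF=1 PC=3
Step 10: PC=3 exec 'MOV A, 4'. After: A=4 B=0 C=0 D=0 ZF=1 PC=4
Step 11: PC=4 exec 'MOV D, A'. After: A=4 B=0 C=0 D=4 ZF=1 PC=5
Step 12: PC=5 exec 'MOV D, B'. After: A=4 B=0 C=0 D=0 ZF=1 PC=6
Step 13: PC=6 exec 'JMP 1'. After: A=4 B=0 C=0 D=0 ZF=1 PC=1
Step 14: PC=1 exec 'MOV A, 1'. After: A=1 B=0 C=0 D=0 ZF=1 PC=2
Step 15: PC=2 exec 'MUL A, D'. After: A=0 B=0 C=0 D=0 ZF=1 PC=3
State after step 15 equals state after step 9: the program is in a cycle of length 6 and will never halt.

Answer: no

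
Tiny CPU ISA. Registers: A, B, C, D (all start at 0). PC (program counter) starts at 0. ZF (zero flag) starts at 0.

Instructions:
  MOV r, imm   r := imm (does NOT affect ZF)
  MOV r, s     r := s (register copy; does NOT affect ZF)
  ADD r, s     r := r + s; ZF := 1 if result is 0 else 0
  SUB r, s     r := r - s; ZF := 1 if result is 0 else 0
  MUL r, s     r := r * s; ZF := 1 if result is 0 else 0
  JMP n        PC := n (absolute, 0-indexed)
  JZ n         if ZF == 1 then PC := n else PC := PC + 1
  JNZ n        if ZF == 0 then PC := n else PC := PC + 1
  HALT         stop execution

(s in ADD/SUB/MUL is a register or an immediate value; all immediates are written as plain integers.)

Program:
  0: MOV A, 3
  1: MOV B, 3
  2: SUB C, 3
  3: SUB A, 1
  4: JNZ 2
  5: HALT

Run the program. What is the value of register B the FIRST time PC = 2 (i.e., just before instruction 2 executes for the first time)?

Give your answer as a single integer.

Step 1: PC=0 exec 'MOV A, 3'. After: A=3 B=0 C=0 D=0 ZF=0 PC=1
Step 2: PC=1 exec 'MOV B, 3'. After: A=3 B=3 C=0 D=0 ZF=0 PC=2
First time PC=2: B=3

3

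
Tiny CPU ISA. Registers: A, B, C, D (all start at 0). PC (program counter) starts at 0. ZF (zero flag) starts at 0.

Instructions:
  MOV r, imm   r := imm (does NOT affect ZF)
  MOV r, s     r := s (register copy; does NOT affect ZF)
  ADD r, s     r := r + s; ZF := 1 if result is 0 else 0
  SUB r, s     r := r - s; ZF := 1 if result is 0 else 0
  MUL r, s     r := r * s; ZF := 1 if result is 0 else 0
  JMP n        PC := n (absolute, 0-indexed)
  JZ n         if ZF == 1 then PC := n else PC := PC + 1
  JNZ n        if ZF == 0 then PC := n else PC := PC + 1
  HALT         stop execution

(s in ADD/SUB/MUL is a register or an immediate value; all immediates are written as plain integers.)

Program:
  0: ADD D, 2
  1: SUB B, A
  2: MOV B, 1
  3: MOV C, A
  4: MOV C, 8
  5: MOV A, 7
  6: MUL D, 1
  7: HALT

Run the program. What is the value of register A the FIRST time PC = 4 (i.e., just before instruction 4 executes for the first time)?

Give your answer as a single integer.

Step 1: PC=0 exec 'ADD D, 2'. After: A=0 B=0 C=0 D=2 ZF=0 PC=1
Step 2: PC=1 exec 'SUB B, A'. After: A=0 B=0 C=0 D=2 ZF=1 PC=2
Step 3: PC=2 exec 'MOV B, 1'. After: A=0 B=1 C=0 D=2 ZF=1 PC=3
Step 4: PC=3 exec 'MOV C, A'. After: A=0 B=1 C=0 D=2 ZF=1 PC=4
First time PC=4: A=0

0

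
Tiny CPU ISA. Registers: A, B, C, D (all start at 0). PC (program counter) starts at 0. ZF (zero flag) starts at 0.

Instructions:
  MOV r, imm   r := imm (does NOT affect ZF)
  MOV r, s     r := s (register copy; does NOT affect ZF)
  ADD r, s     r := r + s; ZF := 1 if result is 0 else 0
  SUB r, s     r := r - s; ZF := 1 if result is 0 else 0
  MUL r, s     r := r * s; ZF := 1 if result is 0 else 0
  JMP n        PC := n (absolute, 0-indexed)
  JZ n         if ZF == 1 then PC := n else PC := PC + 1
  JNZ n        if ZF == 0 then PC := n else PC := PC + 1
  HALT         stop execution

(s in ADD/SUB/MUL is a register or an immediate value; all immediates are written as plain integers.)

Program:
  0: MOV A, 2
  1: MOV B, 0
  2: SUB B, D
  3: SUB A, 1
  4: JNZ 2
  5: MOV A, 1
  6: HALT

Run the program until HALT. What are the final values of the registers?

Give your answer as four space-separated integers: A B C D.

Step 1: PC=0 exec 'MOV A, 2'. After: A=2 B=0 C=0 D=0 ZF=0 PC=1
Step 2: PC=1 exec 'MOV B, 0'. After: A=2 B=0 C=0 D=0 ZF=0 PC=2
Step 3: PC=2 exec 'SUB B, D'. After: A=2 B=0 C=0 D=0 ZF=1 PC=3
Step 4: PC=3 exec 'SUB A, 1'. After: A=1 B=0 C=0 D=0 ZF=0 PC=4
Step 5: PC=4 exec 'JNZ 2'. After: A=1 B=0 C=0 D=0 ZF=0 PC=2
Step 6: PC=2 exec 'SUB B, D'. After: A=1 B=0 C=0 D=0 ZF=1 PC=3
Step 7: PC=3 exec 'SUB A, 1'. After: A=0 B=0 C=0 D=0 ZF=1 PC=4
Step 8: PC=4 exec 'JNZ 2'. After: A=0 B=0 C=0 D=0 ZF=1 PC=5
Step 9: PC=5 exec 'MOV A, 1'. After: A=1 B=0 C=0 D=0 ZF=1 PC=6
Step 10: PC=6 exec 'HALT'. After: A=1 B=0 C=0 D=0 ZF=1 PC=6 HALTED

Answer: 1 0 0 0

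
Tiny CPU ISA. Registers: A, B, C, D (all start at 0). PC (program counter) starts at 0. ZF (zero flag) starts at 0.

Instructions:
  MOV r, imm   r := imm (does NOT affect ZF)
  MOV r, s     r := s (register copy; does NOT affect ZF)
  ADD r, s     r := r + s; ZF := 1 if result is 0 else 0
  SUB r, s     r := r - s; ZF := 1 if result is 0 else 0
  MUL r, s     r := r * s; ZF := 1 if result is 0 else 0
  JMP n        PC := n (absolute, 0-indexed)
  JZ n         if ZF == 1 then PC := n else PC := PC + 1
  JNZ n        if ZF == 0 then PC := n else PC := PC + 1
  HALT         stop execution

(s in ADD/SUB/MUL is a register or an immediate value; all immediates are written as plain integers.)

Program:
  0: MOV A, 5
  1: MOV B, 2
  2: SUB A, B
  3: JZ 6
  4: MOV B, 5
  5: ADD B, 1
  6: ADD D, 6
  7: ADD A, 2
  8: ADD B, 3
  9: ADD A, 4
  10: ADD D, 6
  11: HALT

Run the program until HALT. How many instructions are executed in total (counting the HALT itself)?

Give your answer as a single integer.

Answer: 12

Derivation:
Step 1: PC=0 exec 'MOV A, 5'. After: A=5 B=0 C=0 D=0 ZF=0 PC=1
Step 2: PC=1 exec 'MOV B, 2'. After: A=5 B=2 C=0 D=0 ZF=0 PC=2
Step 3: PC=2 exec 'SUB A, B'. After: A=3 B=2 C=0 D=0 ZF=0 PC=3
Step 4: PC=3 exec 'JZ 6'. After: A=3 B=2 C=0 D=0 ZF=0 PC=4
Step 5: PC=4 exec 'MOV B, 5'. After: A=3 B=5 C=0 D=0 ZF=0 PC=5
Step 6: PC=5 exec 'ADD B, 1'. After: A=3 B=6 C=0 D=0 ZF=0 PC=6
Step 7: PC=6 exec 'ADD D, 6'. After: A=3 B=6 C=0 D=6 ZF=0 PC=7
Step 8: PC=7 exec 'ADD A, 2'. After: A=5 B=6 C=0 D=6 ZF=0 PC=8
Step 9: PC=8 exec 'ADD B, 3'. After: A=5 B=9 C=0 D=6 ZF=0 PC=9
Step 10: PC=9 exec 'ADD A, 4'. After: A=9 B=9 C=0 D=6 ZF=0 PC=10
Step 11: PC=10 exec 'ADD D, 6'. After: A=9 B=9 C=0 D=12 ZF=0 PC=11
Step 12: PC=11 exec 'HALT'. After: A=9 B=9 C=0 D=12 ZF=0 PC=11 HALTED
Total instructions executed: 12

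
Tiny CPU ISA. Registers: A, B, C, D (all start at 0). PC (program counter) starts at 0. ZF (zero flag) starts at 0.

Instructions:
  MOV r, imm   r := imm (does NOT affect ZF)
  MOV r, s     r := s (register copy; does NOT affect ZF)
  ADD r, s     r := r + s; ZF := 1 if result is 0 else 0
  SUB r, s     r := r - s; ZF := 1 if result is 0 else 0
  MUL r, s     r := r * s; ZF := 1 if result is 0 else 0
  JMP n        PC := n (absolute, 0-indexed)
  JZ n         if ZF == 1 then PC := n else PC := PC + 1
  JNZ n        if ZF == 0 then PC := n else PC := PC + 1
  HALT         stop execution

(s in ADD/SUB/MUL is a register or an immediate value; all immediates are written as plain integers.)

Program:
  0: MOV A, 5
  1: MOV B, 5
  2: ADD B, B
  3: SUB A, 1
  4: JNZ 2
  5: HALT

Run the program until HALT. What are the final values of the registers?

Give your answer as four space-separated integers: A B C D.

Step 1: PC=0 exec 'MOV A, 5'. After: A=5 B=0 C=0 D=0 ZF=0 PC=1
Step 2: PC=1 exec 'MOV B, 5'. After: A=5 B=5 C=0 D=0 ZF=0 PC=2
Step 3: PC=2 exec 'ADD B, B'. After: A=5 B=10 C=0 D=0 ZF=0 PC=3
Step 4: PC=3 exec 'SUB A, 1'. After: A=4 B=10 C=0 D=0 ZF=0 PC=4
Step 5: PC=4 exec 'JNZ 2'. After: A=4 B=10 C=0 D=0 ZF=0 PC=2
Step 6: PC=2 exec 'ADD B, B'. After: A=4 B=20 C=0 D=0 ZF=0 PC=3
Step 7: PC=3 exec 'SUB A, 1'. After: A=3 B=20 C=0 D=0 ZF=0 PC=4
Step 8: PC=4 exec 'JNZ 2'. After: A=3 B=20 C=0 D=0 ZF=0 PC=2
Step 9: PC=2 exec 'ADD B, B'. After: A=3 B=40 C=0 D=0 ZF=0 PC=3
Step 10: PC=3 exec 'SUB A, 1'. After: A=2 B=40 C=0 D=0 ZF=0 PC=4
Step 11: PC=4 exec 'JNZ 2'. After: A=2 B=40 C=0 D=0 ZF=0 PC=2
Step 12: PC=2 exec 'ADD B, B'. After: A=2 B=80 C=0 D=0 ZF=0 PC=3
Step 13: PC=3 exec 'SUB A, 1'. After: A=1 B=80 C=0 D=0 ZF=0 PC=4
Step 14: PC=4 exec 'JNZ 2'. After: A=1 B=80 C=0 D=0 ZF=0 PC=2
Step 15: PC=2 exec 'ADD B, B'. After: A=1 B=160 C=0 D=0 ZF=0 PC=3
Step 16: PC=3 exec 'SUB A, 1'. After: A=0 B=160 C=0 D=0 ZF=1 PC=4
Step 17: PC=4 exec 'JNZ 2'. After: A=0 B=160 C=0 D=0 ZF=1 PC=5
Step 18: PC=5 exec 'HALT'. After: A=0 B=160 C=0 D=0 ZF=1 PC=5 HALTED

Answer: 0 160 0 0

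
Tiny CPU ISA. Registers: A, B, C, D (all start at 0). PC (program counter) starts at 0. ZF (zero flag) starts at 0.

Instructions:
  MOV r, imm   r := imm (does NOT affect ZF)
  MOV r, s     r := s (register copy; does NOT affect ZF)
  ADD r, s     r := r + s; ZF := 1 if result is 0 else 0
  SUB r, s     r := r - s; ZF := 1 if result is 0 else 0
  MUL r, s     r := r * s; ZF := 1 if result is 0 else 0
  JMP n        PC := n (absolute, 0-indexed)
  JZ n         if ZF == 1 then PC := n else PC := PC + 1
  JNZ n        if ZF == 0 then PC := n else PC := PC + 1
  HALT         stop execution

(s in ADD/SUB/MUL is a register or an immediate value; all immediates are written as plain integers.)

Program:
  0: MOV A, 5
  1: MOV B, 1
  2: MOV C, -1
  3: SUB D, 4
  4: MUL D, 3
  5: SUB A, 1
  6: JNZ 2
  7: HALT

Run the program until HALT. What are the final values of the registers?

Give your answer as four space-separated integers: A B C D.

Answer: 0 1 -1 -1452

Derivation:
Step 1: PC=0 exec 'MOV A, 5'. After: A=5 B=0 C=0 D=0 ZF=0 PC=1
Step 2: PC=1 exec 'MOV B, 1'. After: A=5 B=1 C=0 D=0 ZF=0 PC=2
Step 3: PC=2 exec 'MOV C, -1'. After: A=5 B=1 C=-1 D=0 ZF=0 PC=3
Step 4: PC=3 exec 'SUB D, 4'. After: A=5 B=1 C=-1 D=-4 ZF=0 PC=4
Step 5: PC=4 exec 'MUL D, 3'. After: A=5 B=1 C=-1 D=-12 ZF=0 PC=5
Step 6: PC=5 exec 'SUB A, 1'. After: A=4 B=1 C=-1 D=-12 ZF=0 PC=6
Step 7: PC=6 exec 'JNZ 2'. After: A=4 B=1 C=-1 D=-12 ZF=0 PC=2
Step 8: PC=2 exec 'MOV C, -1'. After: A=4 B=1 C=-1 D=-12 ZF=0 PC=3
Step 9: PC=3 exec 'SUB D, 4'. After: A=4 B=1 C=-1 D=-16 ZF=0 PC=4
Step 10: PC=4 exec 'MUL D, 3'. After: A=4 B=1 C=-1 D=-48 ZF=0 PC=5
Step 11: PC=5 exec 'SUB A, 1'. After: A=3 B=1 C=-1 D=-48 ZF=0 PC=6
Step 12: PC=6 exec 'JNZ 2'. After: A=3 B=1 C=-1 D=-48 ZF=0 PC=2
Step 13: PC=2 exec 'MOV C, -1'. After: A=3 B=1 C=-1 D=-48 ZF=0 PC=3
Step 14: PC=3 exec 'SUB D, 4'. After: A=3 B=1 C=-1 D=-52 ZF=0 PC=4
Step 15: PC=4 exec 'MUL D, 3'. After: A=3 B=1 C=-1 D=-156 ZF=0 PC=5
Step 16: PC=5 exec 'SUB A, 1'. After: A=2 B=1 C=-1 D=-156 ZF=0 PC=6
Step 17: PC=6 exec 'JNZ 2'. After: A=2 B=1 C=-1 D=-156 ZF=0 PC=2
Step 18: PC=2 exec 'MOV C, -1'. After: A=2 B=1 C=-1 D=-156 ZF=0 PC=3
Step 19: PC=3 exec 'SUB D, 4'. After: A=2 B=1 C=-1 D=-160 ZF=0 PC=4
Step 20: PC=4 exec 'MUL D, 3'. After: A=2 B=1 C=-1 D=-480 ZF=0 PC=5
Step 21: PC=5 exec 'SUB A, 1'. After: A=1 B=1 C=-1 D=-480 ZF=0 PC=6
Step 22: PC=6 exec 'JNZ 2'. After: A=1 B=1 C=-1 D=-480 ZF=0 PC=2
Step 23: PC=2 exec 'MOV C, -1'. After: A=1 B=1 C=-1 D=-480 ZF=0 PC=3
Step 24: PC=3 exec 'SUB D, 4'. After: A=1 B=1 C=-1 D=-484 ZF=0 PC=4
Step 25: PC=4 exec 'MUL D, 3'. After: A=1 B=1 C=-1 D=-1452 ZF=0 PC=5
Step 26: PC=5 exec 'SUB A, 1'. After: A=0 B=1 C=-1 D=-1452 ZF=1 PC=6
Step 27: PC=6 exec 'JNZ 2'. After: A=0 B=1 C=-1 D=-1452 ZF=1 PC=7
Step 28: PC=7 exec 'HALT'. After: A=0 B=1 C=-1 D=-1452 ZF=1 PC=7 HALTED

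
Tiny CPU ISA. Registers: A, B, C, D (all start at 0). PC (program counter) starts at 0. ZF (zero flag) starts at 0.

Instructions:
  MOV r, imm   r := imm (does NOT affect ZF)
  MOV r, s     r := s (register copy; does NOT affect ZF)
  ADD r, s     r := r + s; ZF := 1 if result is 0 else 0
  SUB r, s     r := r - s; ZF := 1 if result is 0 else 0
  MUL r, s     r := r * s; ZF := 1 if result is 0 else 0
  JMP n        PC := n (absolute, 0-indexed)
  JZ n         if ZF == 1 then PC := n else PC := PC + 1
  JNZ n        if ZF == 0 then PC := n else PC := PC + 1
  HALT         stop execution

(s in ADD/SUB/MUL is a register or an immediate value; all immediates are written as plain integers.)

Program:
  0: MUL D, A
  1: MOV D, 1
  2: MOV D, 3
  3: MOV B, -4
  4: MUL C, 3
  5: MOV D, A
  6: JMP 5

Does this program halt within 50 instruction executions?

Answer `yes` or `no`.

Step 1: PC=0 exec 'MUL D, A'. After: A=0 B=0 C=0 D=0 ZF=1 PC=1
Step 2: PC=1 exec 'MOV D, 1'. After: A=0 B=0 C=0 D=1 ZF=1 PC=2
Step 3: PC=2 exec 'MOV D, 3'. After: A=0 B=0 C=0 D=3 ZF=1 PC=3
Step 4: PC=3 exec 'MOV B, -4'. After: A=0 B=-4 C=0 D=3 ZF=1 PC=4
Step 5: PC=4 exec 'MUL C, 3'. After: A=0 B=-4 C=0 D=3 ZF=1 PC=5
Step 6: PC=5 exec 'MOV D, A'. After: A=0 B=-4 C=0 D=0 ZF=1 PC=6
Step 7: PC=6 exec 'JMP 5'. After: A=0 B=-4 C=0 D=0 ZF=1 PC=5
Step 8: PC=5 exec 'MOV D, A'. After: A=0 B=-4 C=0 D=0 ZF=1 PC=6
State after step 8 equals state after step 6: the program is in a cycle of length 2 and will never halt.

Answer: no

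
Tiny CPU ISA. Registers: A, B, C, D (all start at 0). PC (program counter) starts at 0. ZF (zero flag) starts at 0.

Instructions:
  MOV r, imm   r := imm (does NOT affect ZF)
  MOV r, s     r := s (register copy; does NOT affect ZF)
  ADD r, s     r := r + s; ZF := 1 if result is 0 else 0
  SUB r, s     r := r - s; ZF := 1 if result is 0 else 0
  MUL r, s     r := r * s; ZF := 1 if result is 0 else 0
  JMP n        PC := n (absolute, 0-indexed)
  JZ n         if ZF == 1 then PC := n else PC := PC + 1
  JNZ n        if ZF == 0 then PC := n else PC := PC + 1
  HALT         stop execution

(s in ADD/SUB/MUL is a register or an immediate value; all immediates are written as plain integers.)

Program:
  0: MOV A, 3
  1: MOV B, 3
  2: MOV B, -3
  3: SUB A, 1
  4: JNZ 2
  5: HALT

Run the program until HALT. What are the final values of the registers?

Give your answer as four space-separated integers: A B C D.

Answer: 0 -3 0 0

Derivation:
Step 1: PC=0 exec 'MOV A, 3'. After: A=3 B=0 C=0 D=0 ZF=0 PC=1
Step 2: PC=1 exec 'MOV B, 3'. After: A=3 B=3 C=0 D=0 ZF=0 PC=2
Step 3: PC=2 exec 'MOV B, -3'. After: A=3 B=-3 C=0 D=0 ZF=0 PC=3
Step 4: PC=3 exec 'SUB A, 1'. After: A=2 B=-3 C=0 D=0 ZF=0 PC=4
Step 5: PC=4 exec 'JNZ 2'. After: A=2 B=-3 C=0 D=0 ZF=0 PC=2
Step 6: PC=2 exec 'MOV B, -3'. After: A=2 B=-3 C=0 D=0 ZF=0 PC=3
Step 7: PC=3 exec 'SUB A, 1'. After: A=1 B=-3 C=0 D=0 ZF=0 PC=4
Step 8: PC=4 exec 'JNZ 2'. After: A=1 B=-3 C=0 D=0 ZF=0 PC=2
Step 9: PC=2 exec 'MOV B, -3'. After: A=1 B=-3 C=0 D=0 ZF=0 PC=3
Step 10: PC=3 exec 'SUB A, 1'. After: A=0 B=-3 C=0 D=0 ZF=1 PC=4
Step 11: PC=4 exec 'JNZ 2'. After: A=0 B=-3 C=0 D=0 ZF=1 PC=5
Step 12: PC=5 exec 'HALT'. After: A=0 B=-3 C=0 D=0 ZF=1 PC=5 HALTED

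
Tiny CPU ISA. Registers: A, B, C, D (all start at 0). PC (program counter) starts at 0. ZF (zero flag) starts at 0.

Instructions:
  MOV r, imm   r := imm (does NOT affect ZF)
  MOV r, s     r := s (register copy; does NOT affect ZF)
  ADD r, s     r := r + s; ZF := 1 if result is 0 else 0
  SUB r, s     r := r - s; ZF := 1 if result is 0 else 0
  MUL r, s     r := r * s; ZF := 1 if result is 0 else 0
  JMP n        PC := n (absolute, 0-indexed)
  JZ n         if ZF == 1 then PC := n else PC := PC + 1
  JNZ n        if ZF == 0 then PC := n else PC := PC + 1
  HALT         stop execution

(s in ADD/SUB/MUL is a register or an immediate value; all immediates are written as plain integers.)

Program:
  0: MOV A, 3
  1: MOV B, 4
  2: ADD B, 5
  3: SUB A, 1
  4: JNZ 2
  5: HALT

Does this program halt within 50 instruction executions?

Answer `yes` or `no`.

Step 1: PC=0 exec 'MOV A, 3'. After: A=3 B=0 C=0 D=0 ZF=0 PC=1
Step 2: PC=1 exec 'MOV B, 4'. After: A=3 B=4 C=0 D=0 ZF=0 PC=2
Step 3: PC=2 exec 'ADD B, 5'. After: A=3 B=9 C=0 D=0 ZF=0 PC=3
Step 4: PC=3 exec 'SUB A, 1'. After: A=2 B=9 C=0 D=0 ZF=0 PC=4
Step 5: PC=4 exec 'JNZ 2'. After: A=2 B=9 C=0 D=0 ZF=0 PC=2
Step 6: PC=2 exec 'ADD B, 5'. After: A=2 B=14 C=0 D=0 ZF=0 PC=3
Step 7: PC=3 exec 'SUB A, 1'. After: A=1 B=14 C=0 D=0 ZF=0 PC=4
Step 8: PC=4 exec 'JNZ 2'. After: A=1 B=14 C=0 D=0 ZF=0 PC=2
Step 9: PC=2 exec 'ADD B, 5'. After: A=1 B=19 C=0 D=0 ZF=0 PC=3
Step 10: PC=3 exec 'SUB A, 1'. After: A=0 B=19 C=0 D=0 ZF=1 PC=4
Step 11: PC=4 exec 'JNZ 2'. After: A=0 B=19 C=0 D=0 ZF=1 PC=5
Step 12: PC=5 exec 'HALT'. After: A=0 B=19 C=0 D=0 ZF=1 PC=5 HALTED

Answer: yes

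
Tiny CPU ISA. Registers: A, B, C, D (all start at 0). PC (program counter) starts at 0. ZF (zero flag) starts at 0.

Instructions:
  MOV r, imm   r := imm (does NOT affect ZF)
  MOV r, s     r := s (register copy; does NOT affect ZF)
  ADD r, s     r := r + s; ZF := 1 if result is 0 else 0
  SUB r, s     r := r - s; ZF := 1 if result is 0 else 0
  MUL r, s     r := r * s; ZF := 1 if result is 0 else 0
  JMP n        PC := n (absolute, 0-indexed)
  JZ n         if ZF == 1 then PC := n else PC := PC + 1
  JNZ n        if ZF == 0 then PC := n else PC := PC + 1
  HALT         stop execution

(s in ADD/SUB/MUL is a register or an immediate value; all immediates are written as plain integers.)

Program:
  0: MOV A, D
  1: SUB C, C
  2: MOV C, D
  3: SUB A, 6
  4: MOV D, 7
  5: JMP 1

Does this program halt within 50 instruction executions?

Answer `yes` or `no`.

Step 1: PC=0 exec 'MOV A, D'. After: A=0 B=0 C=0 D=0 ZF=0 PC=1
Step 2: PC=1 exec 'SUB C, C'. After: A=0 B=0 C=0 D=0 ZF=1 PC=2
Step 3: PC=2 exec 'MOV C, D'. After: A=0 B=0 C=0 D=0 ZF=1 PC=3
Step 4: PC=3 exec 'SUB A, 6'. After: A=-6 B=0 C=0 D=0 ZF=0 PC=4
Step 5: PC=4 exec 'MOV D, 7'. After: A=-6 B=0 C=0 D=7 ZF=0 PC=5
Step 6: PC=5 exec 'JMP 1'. After: A=-6 B=0 C=0 D=7 ZF=0 PC=1
Step 7: PC=1 exec 'SUB C, C'. After: A=-6 B=0 C=0 D=7 ZF=1 PC=2
Step 8: PC=2 exec 'MOV C, D'. After: A=-6 B=0 C=7 D=7 ZF=1 PC=3
Step 9: PC=3 exec 'SUB A, 6'. After: A=-12 B=0 C=7 D=7 ZF=0 PC=4
Step 10: PC=4 exec 'MOV D, 7'. After: A=-12 B=0 C=7 D=7 ZF=0 PC=5
Step 11: PC=5 exec 'JMP 1'. After: A=-12 B=0 C=7 D=7 ZF=0 PC=1
Step 12: PC=1 exec 'SUB C, C'. After: A=-12 B=0 C=0 D=7 ZF=1 PC=2
Step 13: PC=2 exec 'MOV C, D'. After: A=-12 B=0 C=7 D=7 ZF=1 PC=3
Step 14: PC=3 exec 'SUB A, 6'. After: A=-18 B=0 C=7 D=7 ZF=0 PC=4
Step 15: PC=4 exec 'MOV D, 7'. After: A=-18 B=0 C=7 D=7 ZF=0 PC=5
After 50 steps: not halted. PC revisits the same instructions with no path to HALT; will never halt.

Answer: no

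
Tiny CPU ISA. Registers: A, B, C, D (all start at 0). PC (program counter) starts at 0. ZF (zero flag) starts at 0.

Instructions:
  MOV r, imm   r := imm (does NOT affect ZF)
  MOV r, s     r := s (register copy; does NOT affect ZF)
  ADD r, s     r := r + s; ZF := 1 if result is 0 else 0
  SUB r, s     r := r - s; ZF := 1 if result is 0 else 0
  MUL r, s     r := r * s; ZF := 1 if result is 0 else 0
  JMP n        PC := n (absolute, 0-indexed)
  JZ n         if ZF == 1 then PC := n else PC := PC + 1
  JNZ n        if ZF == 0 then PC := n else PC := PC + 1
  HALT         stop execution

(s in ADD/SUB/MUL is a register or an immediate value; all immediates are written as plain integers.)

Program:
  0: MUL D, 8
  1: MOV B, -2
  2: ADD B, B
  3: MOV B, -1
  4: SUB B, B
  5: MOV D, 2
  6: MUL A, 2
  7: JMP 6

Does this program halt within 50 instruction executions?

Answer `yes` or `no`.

Step 1: PC=0 exec 'MUL D, 8'. After: A=0 B=0 C=0 D=0 ZF=1 PC=1
Step 2: PC=1 exec 'MOV B, -2'. After: A=0 B=-2 C=0 D=0 ZF=1 PC=2
Step 3: PC=2 exec 'ADD B, B'. After: A=0 B=-4 C=0 D=0 ZF=0 PC=3
Step 4: PC=3 exec 'MOV B, -1'. After: A=0 B=-1 C=0 D=0 ZF=0 PC=4
Step 5: PC=4 exec 'SUB B, B'. After: A=0 B=0 C=0 D=0 ZF=1 PC=5
Step 6: PC=5 exec 'MOV D, 2'. After: A=0 B=0 C=0 D=2 ZF=1 PC=6
Step 7: PC=6 exec 'MUL A, 2'. After: A=0 B=0 C=0 D=2 ZF=1 PC=7
Step 8: PC=7 exec 'JMP 6'. After: A=0 B=0 C=0 D=2 ZF=1 PC=6
State after step 8 equals state after step 6: the program is in a cycle of length 2 and will never halt.

Answer: no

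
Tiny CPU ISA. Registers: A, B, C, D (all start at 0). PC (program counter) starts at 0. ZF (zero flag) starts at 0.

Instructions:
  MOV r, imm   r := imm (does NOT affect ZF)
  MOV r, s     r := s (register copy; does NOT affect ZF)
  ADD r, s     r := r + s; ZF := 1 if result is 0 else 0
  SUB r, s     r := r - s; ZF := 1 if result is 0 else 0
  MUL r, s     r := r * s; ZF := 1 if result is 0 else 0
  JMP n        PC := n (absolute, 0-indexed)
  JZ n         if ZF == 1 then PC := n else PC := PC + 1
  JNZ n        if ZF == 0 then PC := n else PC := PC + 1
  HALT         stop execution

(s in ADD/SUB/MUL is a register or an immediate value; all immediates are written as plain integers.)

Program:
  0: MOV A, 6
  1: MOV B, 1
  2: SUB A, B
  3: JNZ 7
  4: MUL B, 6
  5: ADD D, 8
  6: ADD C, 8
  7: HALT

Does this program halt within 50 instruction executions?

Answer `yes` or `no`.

Answer: yes

Derivation:
Step 1: PC=0 exec 'MOV A, 6'. After: A=6 B=0 C=0 D=0 ZF=0 PC=1
Step 2: PC=1 exec 'MOV B, 1'. After: A=6 B=1 C=0 D=0 ZF=0 PC=2
Step 3: PC=2 exec 'SUB A, B'. After: A=5 B=1 C=0 D=0 ZF=0 PC=3
Step 4: PC=3 exec 'JNZ 7'. After: A=5 B=1 C=0 D=0 ZF=0 PC=7
Step 5: PC=7 exec 'HALT'. After: A=5 B=1 C=0 D=0 ZF=0 PC=7 HALTED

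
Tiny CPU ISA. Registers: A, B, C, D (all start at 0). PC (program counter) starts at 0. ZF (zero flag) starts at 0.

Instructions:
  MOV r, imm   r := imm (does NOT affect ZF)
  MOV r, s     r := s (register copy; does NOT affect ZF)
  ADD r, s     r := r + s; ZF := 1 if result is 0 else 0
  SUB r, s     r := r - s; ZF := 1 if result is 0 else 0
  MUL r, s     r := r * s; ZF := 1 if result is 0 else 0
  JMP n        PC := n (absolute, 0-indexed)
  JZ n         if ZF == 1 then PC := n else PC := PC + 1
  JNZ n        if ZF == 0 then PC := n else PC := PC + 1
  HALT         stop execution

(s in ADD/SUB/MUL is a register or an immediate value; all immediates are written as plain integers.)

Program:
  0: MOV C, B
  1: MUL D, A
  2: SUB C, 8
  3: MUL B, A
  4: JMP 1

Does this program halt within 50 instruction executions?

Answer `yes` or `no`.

Step 1: PC=0 exec 'MOV C, B'. After: A=0 B=0 C=0 D=0 ZF=0 PC=1
Step 2: PC=1 exec 'MUL D, A'. After: A=0 B=0 C=0 D=0 ZF=1 PC=2
Step 3: PC=2 exec 'SUB C, 8'. After: A=0 B=0 C=-8 D=0 ZF=0 PC=3
Step 4: PC=3 exec 'MUL B, A'. After: A=0 B=0 C=-8 D=0 ZF=1 PC=4
Step 5: PC=4 exec 'JMP 1'. After: A=0 B=0 C=-8 D=0 ZF=1 PC=1
Step 6: PC=1 exec 'MUL D, A'. After: A=0 B=0 C=-8 D=0 ZF=1 PC=2
Step 7: PC=2 exec 'SUB C, 8'. After: A=0 B=0 C=-16 D=0 ZF=0 PC=3
Step 8: PC=3 exec 'MUL B, A'. After: A=0 B=0 C=-16 D=0 ZF=1 PC=4
Step 9: PC=4 exec 'JMP 1'. After: A=0 B=0 C=-16 D=0 ZF=1 PC=1
Step 10: PC=1 exec 'MUL D, A'. After: A=0 B=0 C=-16 D=0 ZF=1 PC=2
Step 11: PC=2 exec 'SUB C, 8'. After: A=0 B=0 C=-24 D=0 ZF=0 PC=3
Step 12: PC=3 exec 'MUL B, A'. After: A=0 B=0 C=-24 D=0 ZF=1 PC=4
Step 13: PC=4 exec 'JMP 1'. After: A=0 B=0 C=-24 D=0 ZF=1 PC=1
Step 14: PC=1 exec 'MUL D, A'. After: A=0 B=0 C=-24 D=0 ZF=1 PC=2
Step 15: PC=2 exec 'SUB C, 8'. After: A=0 B=0 C=-32 D=0 ZF=0 PC=3
After 50 steps: not halted. PC revisits the same instructions with no path to HALT; will never halt.

Answer: no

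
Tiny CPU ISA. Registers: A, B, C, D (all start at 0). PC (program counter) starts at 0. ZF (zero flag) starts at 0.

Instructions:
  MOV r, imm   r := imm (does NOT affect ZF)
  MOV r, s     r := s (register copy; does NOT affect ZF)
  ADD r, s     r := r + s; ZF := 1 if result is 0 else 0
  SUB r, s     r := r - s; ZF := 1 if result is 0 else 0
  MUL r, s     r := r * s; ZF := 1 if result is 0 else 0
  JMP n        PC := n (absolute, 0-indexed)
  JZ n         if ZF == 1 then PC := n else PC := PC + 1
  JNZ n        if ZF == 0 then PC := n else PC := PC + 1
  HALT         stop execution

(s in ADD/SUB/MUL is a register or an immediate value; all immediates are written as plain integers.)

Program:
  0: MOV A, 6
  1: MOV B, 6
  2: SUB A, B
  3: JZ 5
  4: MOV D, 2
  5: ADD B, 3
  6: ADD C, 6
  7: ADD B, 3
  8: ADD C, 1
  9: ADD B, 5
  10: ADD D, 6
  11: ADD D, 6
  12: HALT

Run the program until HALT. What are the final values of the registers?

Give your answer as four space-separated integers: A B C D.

Answer: 0 17 7 12

Derivation:
Step 1: PC=0 exec 'MOV A, 6'. After: A=6 B=0 C=0 D=0 ZF=0 PC=1
Step 2: PC=1 exec 'MOV B, 6'. After: A=6 B=6 C=0 D=0 ZF=0 PC=2
Step 3: PC=2 exec 'SUB A, B'. After: A=0 B=6 C=0 D=0 ZF=1 PC=3
Step 4: PC=3 exec 'JZ 5'. After: A=0 B=6 C=0 D=0 ZF=1 PC=5
Step 5: PC=5 exec 'ADD B, 3'. After: A=0 B=9 C=0 D=0 ZF=0 PC=6
Step 6: PC=6 exec 'ADD C, 6'. After: A=0 B=9 C=6 D=0 ZF=0 PC=7
Step 7: PC=7 exec 'ADD B, 3'. After: A=0 B=12 C=6 D=0 ZF=0 PC=8
Step 8: PC=8 exec 'ADD C, 1'. After: A=0 B=12 C=7 D=0 ZF=0 PC=9
Step 9: PC=9 exec 'ADD B, 5'. After: A=0 B=17 C=7 D=0 ZF=0 PC=10
Step 10: PC=10 exec 'ADD D, 6'. After: A=0 B=17 C=7 D=6 ZF=0 PC=11
Step 11: PC=11 exec 'ADD D, 6'. After: A=0 B=17 C=7 D=12 ZF=0 PC=12
Step 12: PC=12 exec 'HALT'. After: A=0 B=17 C=7 D=12 ZF=0 PC=12 HALTED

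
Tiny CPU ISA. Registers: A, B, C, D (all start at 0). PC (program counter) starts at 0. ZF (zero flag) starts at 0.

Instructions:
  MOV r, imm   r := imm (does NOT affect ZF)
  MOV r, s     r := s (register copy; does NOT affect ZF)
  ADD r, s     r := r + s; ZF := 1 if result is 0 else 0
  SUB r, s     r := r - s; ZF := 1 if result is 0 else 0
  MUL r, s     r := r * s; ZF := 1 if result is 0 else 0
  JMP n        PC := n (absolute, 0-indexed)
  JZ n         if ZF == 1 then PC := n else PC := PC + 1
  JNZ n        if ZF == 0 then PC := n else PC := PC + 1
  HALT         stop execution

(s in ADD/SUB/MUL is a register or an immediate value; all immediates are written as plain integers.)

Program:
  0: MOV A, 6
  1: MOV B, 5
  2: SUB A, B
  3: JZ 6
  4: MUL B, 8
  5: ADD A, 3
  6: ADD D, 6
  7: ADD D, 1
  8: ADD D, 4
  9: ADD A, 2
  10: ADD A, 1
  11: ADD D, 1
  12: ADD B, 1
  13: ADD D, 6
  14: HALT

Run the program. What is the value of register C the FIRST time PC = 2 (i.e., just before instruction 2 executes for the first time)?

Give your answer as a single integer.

Step 1: PC=0 exec 'MOV A, 6'. After: A=6 B=0 C=0 D=0 ZF=0 PC=1
Step 2: PC=1 exec 'MOV B, 5'. After: A=6 B=5 C=0 D=0 ZF=0 PC=2
First time PC=2: C=0

0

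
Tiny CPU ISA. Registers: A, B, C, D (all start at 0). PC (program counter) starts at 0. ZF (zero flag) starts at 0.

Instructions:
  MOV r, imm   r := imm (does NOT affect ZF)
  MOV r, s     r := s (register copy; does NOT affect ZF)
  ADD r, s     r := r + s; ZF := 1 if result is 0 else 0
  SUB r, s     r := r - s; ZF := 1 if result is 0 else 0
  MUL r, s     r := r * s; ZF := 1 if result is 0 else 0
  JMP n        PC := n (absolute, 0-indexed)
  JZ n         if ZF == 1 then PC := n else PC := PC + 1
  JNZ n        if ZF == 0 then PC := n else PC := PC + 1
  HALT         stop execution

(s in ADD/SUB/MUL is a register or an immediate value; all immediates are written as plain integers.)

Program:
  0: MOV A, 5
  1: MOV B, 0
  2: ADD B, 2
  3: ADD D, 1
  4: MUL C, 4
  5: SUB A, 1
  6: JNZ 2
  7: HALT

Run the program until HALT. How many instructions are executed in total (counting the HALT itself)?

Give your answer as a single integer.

Answer: 28

Derivation:
Step 1: PC=0 exec 'MOV A, 5'. After: A=5 B=0 C=0 D=0 ZF=0 PC=1
Step 2: PC=1 exec 'MOV B, 0'. After: A=5 B=0 C=0 D=0 ZF=0 PC=2
Step 3: PC=2 exec 'ADD B, 2'. After: A=5 B=2 C=0 D=0 ZF=0 PC=3
Step 4: PC=3 exec 'ADD D, 1'. After: A=5 B=2 C=0 D=1 ZF=0 PC=4
Step 5: PC=4 exec 'MUL C, 4'. After: A=5 B=2 C=0 D=1 ZF=1 PC=5
Step 6: PC=5 exec 'SUB A, 1'. After: A=4 B=2 C=0 D=1 ZF=0 PC=6
Step 7: PC=6 exec 'JNZ 2'. After: A=4 B=2 C=0 D=1 ZF=0 PC=2
Step 8: PC=2 exec 'ADD B, 2'. After: A=4 B=4 C=0 D=1 ZF=0 PC=3
Step 9: PC=3 exec 'ADD D, 1'. After: A=4 B=4 C=0 D=2 ZF=0 PC=4
Step 10: PC=4 exec 'MUL C, 4'. After: A=4 B=4 C=0 D=2 ZF=1 PC=5
Step 11: PC=5 exec 'SUB A, 1'. After: A=3 B=4 C=0 D=2 ZF=0 PC=6
Step 12: PC=6 exec 'JNZ 2'. After: A=3 B=4 C=0 D=2 ZF=0 PC=2
Step 13: PC=2 exec 'ADD B, 2'. After: A=3 B=6 C=0 D=2 ZF=0 PC=3
Step 14: PC=3 exec 'ADD D, 1'. After: A=3 B=6 C=0 D=3 ZF=0 PC=4
Step 15: PC=4 exec 'MUL C, 4'. After: A=3 B=6 C=0 D=3 ZF=1 PC=5
Step 16: PC=5 exec 'SUB A, 1'. After: A=2 B=6 C=0 D=3 ZF=0 PC=6
Step 17: PC=6 exec 'JNZ 2'. After: A=2 B=6 C=0 D=3 ZF=0 PC=2
Step 18: PC=2 exec 'ADD B, 2'. After: A=2 B=8 C=0 D=3 ZF=0 PC=3
Step 19: PC=3 exec 'ADD D, 1'. After: A=2 B=8 C=0 D=4 ZF=0 PC=4
Step 20: PC=4 exec 'MUL C, 4'. After: A=2 B=8 C=0 D=4 ZF=1 PC=5
Step 21: PC=5 exec 'SUB A, 1'. After: A=1 B=8 C=0 D=4 ZF=0 PC=6
Step 22: PC=6 exec 'JNZ 2'. After: A=1 B=8 C=0 D=4 ZF=0 PC=2
Step 23: PC=2 exec 'ADD B, 2'. After: A=1 B=10 C=0 D=4 ZF=0 PC=3
Step 24: PC=3 exec 'ADD D, 1'. After: A=1 B=10 C=0 D=5 ZF=0 PC=4
Step 25: PC=4 exec 'MUL C, 4'. After: A=1 B=10 C=0 D=5 ZF=1 PC=5
Step 26: PC=5 exec 'SUB A, 1'. After: A=0 B=10 C=0 D=5 ZF=1 PC=6
Step 27: PC=6 exec 'JNZ 2'. After: A=0 B=10 C=0 D=5 ZF=1 PC=7
Step 28: PC=7 exec 'HALT'. After: A=0 B=10 C=0 D=5 ZF=1 PC=7 HALTED
Total instructions executed: 28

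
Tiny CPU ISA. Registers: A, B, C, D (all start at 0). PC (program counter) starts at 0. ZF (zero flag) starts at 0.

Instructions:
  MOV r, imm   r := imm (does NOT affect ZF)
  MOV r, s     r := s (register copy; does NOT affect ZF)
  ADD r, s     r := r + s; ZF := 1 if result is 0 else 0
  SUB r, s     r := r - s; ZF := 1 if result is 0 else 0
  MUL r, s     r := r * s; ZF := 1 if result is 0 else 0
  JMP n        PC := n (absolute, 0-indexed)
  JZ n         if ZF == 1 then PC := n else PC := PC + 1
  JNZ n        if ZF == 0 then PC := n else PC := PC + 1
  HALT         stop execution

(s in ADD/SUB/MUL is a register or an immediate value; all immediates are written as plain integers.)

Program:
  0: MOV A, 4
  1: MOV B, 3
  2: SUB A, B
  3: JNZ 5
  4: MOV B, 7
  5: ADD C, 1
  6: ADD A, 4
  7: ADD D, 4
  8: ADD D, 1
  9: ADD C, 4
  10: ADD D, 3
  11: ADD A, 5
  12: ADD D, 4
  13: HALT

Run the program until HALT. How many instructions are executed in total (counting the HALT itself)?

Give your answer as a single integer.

Answer: 13

Derivation:
Step 1: PC=0 exec 'MOV A, 4'. After: A=4 B=0 C=0 D=0 ZF=0 PC=1
Step 2: PC=1 exec 'MOV B, 3'. After: A=4 B=3 C=0 D=0 ZF=0 PC=2
Step 3: PC=2 exec 'SUB A, B'. After: A=1 B=3 C=0 D=0 ZF=0 PC=3
Step 4: PC=3 exec 'JNZ 5'. After: A=1 B=3 C=0 D=0 ZF=0 PC=5
Step 5: PC=5 exec 'ADD C, 1'. After: A=1 B=3 C=1 D=0 ZF=0 PC=6
Step 6: PC=6 exec 'ADD A, 4'. After: A=5 B=3 C=1 D=0 ZF=0 PC=7
Step 7: PC=7 exec 'ADD D, 4'. After: A=5 B=3 C=1 D=4 ZF=0 PC=8
Step 8: PC=8 exec 'ADD D, 1'. After: A=5 B=3 C=1 D=5 ZF=0 PC=9
Step 9: PC=9 exec 'ADD C, 4'. After: A=5 B=3 C=5 D=5 ZF=0 PC=10
Step 10: PC=10 exec 'ADD D, 3'. After: A=5 B=3 C=5 D=8 ZF=0 PC=11
Step 11: PC=11 exec 'ADD A, 5'. After: A=10 B=3 C=5 D=8 ZF=0 PC=12
Step 12: PC=12 exec 'ADD D, 4'. After: A=10 B=3 C=5 D=12 ZF=0 PC=13
Step 13: PC=13 exec 'HALT'. After: A=10 B=3 C=5 D=12 ZF=0 PC=13 HALTED
Total instructions executed: 13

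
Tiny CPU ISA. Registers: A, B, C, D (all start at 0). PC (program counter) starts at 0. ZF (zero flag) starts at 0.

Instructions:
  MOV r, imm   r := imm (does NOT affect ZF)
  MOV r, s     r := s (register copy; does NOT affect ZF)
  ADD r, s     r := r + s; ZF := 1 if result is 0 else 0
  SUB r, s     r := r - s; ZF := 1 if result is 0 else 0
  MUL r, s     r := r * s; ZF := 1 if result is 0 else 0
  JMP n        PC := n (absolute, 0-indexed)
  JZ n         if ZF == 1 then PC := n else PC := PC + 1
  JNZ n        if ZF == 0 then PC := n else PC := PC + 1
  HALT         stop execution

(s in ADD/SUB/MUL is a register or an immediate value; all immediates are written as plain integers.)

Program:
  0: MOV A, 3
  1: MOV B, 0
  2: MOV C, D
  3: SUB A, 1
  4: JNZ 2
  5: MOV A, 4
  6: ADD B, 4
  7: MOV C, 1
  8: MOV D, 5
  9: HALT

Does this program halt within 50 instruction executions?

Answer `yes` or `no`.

Answer: yes

Derivation:
Step 1: PC=0 exec 'MOV A, 3'. After: A=3 B=0 C=0 D=0 ZF=0 PC=1
Step 2: PC=1 exec 'MOV B, 0'. After: A=3 B=0 C=0 D=0 ZF=0 PC=2
Step 3: PC=2 exec 'MOV C, D'. After: A=3 B=0 C=0 D=0 ZF=0 PC=3
Step 4: PC=3 exec 'SUB A, 1'. After: A=2 B=0 C=0 D=0 ZF=0 PC=4
Step 5: PC=4 exec 'JNZ 2'. After: A=2 B=0 C=0 D=0 ZF=0 PC=2
Step 6: PC=2 exec 'MOV C, D'. After: A=2 B=0 C=0 D=0 ZF=0 PC=3
Step 7: PC=3 exec 'SUB A, 1'. After: A=1 B=0 C=0 D=0 ZF=0 PC=4
Step 8: PC=4 exec 'JNZ 2'. After: A=1 B=0 C=0 D=0 ZF=0 PC=2
Step 9: PC=2 exec 'MOV C, D'. After: A=1 B=0 C=0 D=0 ZF=0 PC=3
Step 10: PC=3 exec 'SUB A, 1'. After: A=0 B=0 C=0 D=0 ZF=1 PC=4
Step 11: PC=4 exec 'JNZ 2'. After: A=0 B=0 C=0 D=0 ZF=1 PC=5
Step 12: PC=5 exec 'MOV A, 4'. After: A=4 B=0 C=0 D=0 ZF=1 PC=6
Step 13: PC=6 exec 'ADD B, 4'. After: A=4 B=4 C=0 D=0 ZF=0 PC=7
Step 14: PC=7 exec 'MOV C, 1'. After: A=4 B=4 C=1 D=0 ZF=0 PC=8
Step 15: PC=8 exec 'MOV D, 5'. After: A=4 B=4 C=1 D=5 ZF=0 PC=9
Step 16: PC=9 exec 'HALT'. After: A=4 B=4 C=1 D=5 ZF=0 PC=9 HALTED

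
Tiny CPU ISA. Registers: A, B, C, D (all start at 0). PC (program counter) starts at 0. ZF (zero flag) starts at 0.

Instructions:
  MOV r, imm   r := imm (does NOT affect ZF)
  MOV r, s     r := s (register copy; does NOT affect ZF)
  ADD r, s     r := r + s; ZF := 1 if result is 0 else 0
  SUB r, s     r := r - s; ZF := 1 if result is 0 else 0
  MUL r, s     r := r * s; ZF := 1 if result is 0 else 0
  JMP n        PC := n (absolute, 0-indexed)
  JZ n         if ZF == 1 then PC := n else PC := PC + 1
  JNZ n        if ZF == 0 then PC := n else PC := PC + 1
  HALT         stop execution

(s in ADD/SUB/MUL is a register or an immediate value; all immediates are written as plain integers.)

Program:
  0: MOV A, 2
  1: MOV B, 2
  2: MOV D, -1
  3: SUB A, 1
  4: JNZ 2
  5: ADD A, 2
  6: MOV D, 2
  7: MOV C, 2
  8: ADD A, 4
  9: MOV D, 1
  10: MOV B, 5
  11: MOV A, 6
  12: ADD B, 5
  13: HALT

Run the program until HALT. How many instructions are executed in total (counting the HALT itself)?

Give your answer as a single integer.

Step 1: PC=0 exec 'MOV A, 2'. After: A=2 B=0 C=0 D=0 ZF=0 PC=1
Step 2: PC=1 exec 'MOV B, 2'. After: A=2 B=2 C=0 D=0 ZF=0 PC=2
Step 3: PC=2 exec 'MOV D, -1'. After: A=2 B=2 C=0 D=-1 ZF=0 PC=3
Step 4: PC=3 exec 'SUB A, 1'. After: A=1 B=2 C=0 D=-1 ZF=0 PC=4
Step 5: PC=4 exec 'JNZ 2'. After: A=1 B=2 C=0 D=-1 ZF=0 PC=2
Step 6: PC=2 exec 'MOV D, -1'. After: A=1 B=2 C=0 D=-1 ZF=0 PC=3
Step 7: PC=3 exec 'SUB A, 1'. After: A=0 B=2 C=0 D=-1 ZF=1 PC=4
Step 8: PC=4 exec 'JNZ 2'. After: A=0 B=2 C=0 D=-1 ZF=1 PC=5
Step 9: PC=5 exec 'ADD A, 2'. After: A=2 B=2 C=0 D=-1 ZF=0 PC=6
Step 10: PC=6 exec 'MOV D, 2'. After: A=2 B=2 C=0 D=2 ZF=0 PC=7
Step 11: PC=7 exec 'MOV C, 2'. After: A=2 B=2 C=2 D=2 ZF=0 PC=8
Step 12: PC=8 exec 'ADD A, 4'. After: A=6 B=2 C=2 D=2 ZF=0 PC=9
Step 13: PC=9 exec 'MOV D, 1'. After: A=6 B=2 C=2 D=1 ZF=0 PC=10
Step 14: PC=10 exec 'MOV B, 5'. After: A=6 B=5 C=2 D=1 ZF=0 PC=11
Step 15: PC=11 exec 'MOV A, 6'. After: A=6 B=5 C=2 D=1 ZF=0 PC=12
Step 16: PC=12 exec 'ADD B, 5'. After: A=6 B=10 C=2 D=1 ZF=0 PC=13
Step 17: PC=13 exec 'HALT'. After: A=6 B=10 C=2 D=1 ZF=0 PC=13 HALTED
Total instructions executed: 17

Answer: 17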